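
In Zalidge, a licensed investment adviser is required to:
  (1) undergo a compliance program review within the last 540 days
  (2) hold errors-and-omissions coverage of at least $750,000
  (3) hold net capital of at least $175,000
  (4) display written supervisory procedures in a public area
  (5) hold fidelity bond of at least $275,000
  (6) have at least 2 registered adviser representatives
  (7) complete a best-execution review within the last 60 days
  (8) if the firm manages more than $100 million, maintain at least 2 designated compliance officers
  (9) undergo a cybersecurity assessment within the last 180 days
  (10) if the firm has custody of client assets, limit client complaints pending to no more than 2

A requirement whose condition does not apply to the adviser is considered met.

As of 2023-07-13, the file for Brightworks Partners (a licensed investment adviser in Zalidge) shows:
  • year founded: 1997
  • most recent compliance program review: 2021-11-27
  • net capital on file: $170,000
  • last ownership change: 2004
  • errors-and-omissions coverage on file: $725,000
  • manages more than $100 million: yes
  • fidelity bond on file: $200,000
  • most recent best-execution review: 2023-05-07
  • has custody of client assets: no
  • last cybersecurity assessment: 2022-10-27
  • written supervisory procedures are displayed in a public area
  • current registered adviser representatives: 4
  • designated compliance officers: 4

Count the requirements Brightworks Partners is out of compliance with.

1. compliance program review 593 days ago vs limit 540 → not met
2. errors-and-omissions coverage $725,000 < $750,000 → not met
3. net capital $170,000 < $175,000 → not met
4. written supervisory procedures present → met
5. fidelity bond $200,000 < $275,000 → not met
6. registered adviser representatives 4 ≥ 2 → met
7. best-execution review 67 days ago vs limit 60 → not met
8. condition 'manages more than $100 million' holds; designated compliance officers 4 ≥ 2 → met
9. cybersecurity assessment 259 days ago vs limit 180 → not met
10. condition 'has custody of client assets' does not hold → requirement n/a → met
Not met: 6 of 10

6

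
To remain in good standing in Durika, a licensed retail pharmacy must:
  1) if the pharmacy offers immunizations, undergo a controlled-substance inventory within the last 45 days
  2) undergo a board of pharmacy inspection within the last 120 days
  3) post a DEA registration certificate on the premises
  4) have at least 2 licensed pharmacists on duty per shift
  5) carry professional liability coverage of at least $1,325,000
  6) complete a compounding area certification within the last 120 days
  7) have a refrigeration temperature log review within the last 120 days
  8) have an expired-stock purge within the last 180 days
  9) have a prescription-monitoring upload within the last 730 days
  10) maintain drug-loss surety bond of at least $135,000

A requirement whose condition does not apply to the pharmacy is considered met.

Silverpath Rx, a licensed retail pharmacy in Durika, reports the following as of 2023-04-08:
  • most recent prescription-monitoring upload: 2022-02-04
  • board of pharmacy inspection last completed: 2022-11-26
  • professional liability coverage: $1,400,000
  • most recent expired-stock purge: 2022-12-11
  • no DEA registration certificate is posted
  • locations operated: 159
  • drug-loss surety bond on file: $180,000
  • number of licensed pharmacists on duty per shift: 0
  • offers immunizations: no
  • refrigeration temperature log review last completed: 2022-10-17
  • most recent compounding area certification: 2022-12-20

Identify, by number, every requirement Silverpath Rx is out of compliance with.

1. condition 'offers immunizations' does not hold → requirement n/a → met
2. board of pharmacy inspection 133 days ago vs limit 120 → not met
3. DEA registration certificate absent → not met
4. licensed pharmacists on duty per shift 0 < 2 → not met
5. professional liability coverage $1,400,000 ≥ $1,325,000 → met
6. compounding area certification 109 days ago vs limit 120 → met
7. refrigeration temperature log review 173 days ago vs limit 120 → not met
8. expired-stock purge 118 days ago vs limit 180 → met
9. prescription-monitoring upload 428 days ago vs limit 730 → met
10. drug-loss surety bond $180,000 ≥ $135,000 → met
Not met: 2, 3, 4, 7

2, 3, 4, 7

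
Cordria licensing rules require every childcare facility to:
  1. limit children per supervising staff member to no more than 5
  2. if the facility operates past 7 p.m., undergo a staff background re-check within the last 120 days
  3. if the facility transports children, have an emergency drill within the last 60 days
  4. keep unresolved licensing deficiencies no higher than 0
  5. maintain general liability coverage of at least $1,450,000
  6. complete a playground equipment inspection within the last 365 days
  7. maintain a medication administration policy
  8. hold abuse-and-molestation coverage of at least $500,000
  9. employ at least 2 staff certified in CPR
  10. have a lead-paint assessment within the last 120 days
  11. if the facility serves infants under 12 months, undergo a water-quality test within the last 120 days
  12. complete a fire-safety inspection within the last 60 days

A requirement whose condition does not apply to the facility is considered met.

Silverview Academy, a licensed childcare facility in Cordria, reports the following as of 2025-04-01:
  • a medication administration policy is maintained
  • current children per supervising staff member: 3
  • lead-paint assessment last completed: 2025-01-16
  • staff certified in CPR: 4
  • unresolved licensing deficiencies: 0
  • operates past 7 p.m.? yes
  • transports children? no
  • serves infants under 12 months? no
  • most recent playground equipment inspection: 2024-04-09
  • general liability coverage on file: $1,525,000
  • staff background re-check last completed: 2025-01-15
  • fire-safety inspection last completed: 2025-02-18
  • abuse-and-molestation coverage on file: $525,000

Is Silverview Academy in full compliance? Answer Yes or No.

1. children per supervising staff member 3 ≤ 5 → met
2. condition 'operates past 7 p.m.' holds; staff background re-check 76 days ago vs limit 120 → met
3. condition 'transports children' does not hold → requirement n/a → met
4. unresolved licensing deficiencies 0 ≤ 0 → met
5. general liability coverage $1,525,000 ≥ $1,450,000 → met
6. playground equipment inspection 357 days ago vs limit 365 → met
7. medication administration policy present → met
8. abuse-and-molestation coverage $525,000 ≥ $500,000 → met
9. staff certified in CPR 4 ≥ 2 → met
10. lead-paint assessment 75 days ago vs limit 120 → met
11. condition 'serves infants under 12 months' does not hold → requirement n/a → met
12. fire-safety inspection 42 days ago vs limit 60 → met
All met.

Yes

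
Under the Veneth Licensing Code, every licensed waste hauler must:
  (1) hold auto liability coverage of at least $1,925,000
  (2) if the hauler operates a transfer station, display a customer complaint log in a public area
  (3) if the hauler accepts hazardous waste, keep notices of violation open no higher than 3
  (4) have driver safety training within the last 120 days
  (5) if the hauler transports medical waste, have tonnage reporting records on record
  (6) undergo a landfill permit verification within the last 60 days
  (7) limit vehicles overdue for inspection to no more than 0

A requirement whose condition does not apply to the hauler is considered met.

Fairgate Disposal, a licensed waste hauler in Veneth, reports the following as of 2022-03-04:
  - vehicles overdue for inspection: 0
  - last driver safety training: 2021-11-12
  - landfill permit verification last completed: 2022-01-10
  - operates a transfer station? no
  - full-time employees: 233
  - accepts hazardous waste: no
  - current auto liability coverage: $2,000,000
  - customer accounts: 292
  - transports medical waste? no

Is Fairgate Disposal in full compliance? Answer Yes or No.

1. auto liability coverage $2,000,000 ≥ $1,925,000 → met
2. condition 'operates a transfer station' does not hold → requirement n/a → met
3. condition 'accepts hazardous waste' does not hold → requirement n/a → met
4. driver safety training 112 days ago vs limit 120 → met
5. condition 'transports medical waste' does not hold → requirement n/a → met
6. landfill permit verification 53 days ago vs limit 60 → met
7. vehicles overdue for inspection 0 ≤ 0 → met
All met.

Yes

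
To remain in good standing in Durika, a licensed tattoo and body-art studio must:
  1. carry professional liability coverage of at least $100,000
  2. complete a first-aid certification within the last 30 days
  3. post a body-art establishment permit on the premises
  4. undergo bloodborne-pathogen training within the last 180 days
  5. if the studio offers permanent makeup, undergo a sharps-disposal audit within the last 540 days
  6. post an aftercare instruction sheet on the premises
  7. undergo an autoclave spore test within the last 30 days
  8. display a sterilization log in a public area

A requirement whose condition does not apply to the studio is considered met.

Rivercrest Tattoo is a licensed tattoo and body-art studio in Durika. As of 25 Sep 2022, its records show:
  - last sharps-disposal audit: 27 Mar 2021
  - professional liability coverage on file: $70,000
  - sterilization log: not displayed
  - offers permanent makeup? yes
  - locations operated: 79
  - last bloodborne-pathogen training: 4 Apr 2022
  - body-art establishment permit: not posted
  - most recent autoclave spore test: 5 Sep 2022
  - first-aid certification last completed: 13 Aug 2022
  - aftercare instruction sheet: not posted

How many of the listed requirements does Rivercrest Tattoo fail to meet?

1. professional liability coverage $70,000 < $100,000 → not met
2. first-aid certification 43 days ago vs limit 30 → not met
3. body-art establishment permit absent → not met
4. bloodborne-pathogen training 174 days ago vs limit 180 → met
5. condition 'offers permanent makeup' holds; sharps-disposal audit 547 days ago vs limit 540 → not met
6. aftercare instruction sheet absent → not met
7. autoclave spore test 20 days ago vs limit 30 → met
8. sterilization log absent → not met
Not met: 6 of 8

6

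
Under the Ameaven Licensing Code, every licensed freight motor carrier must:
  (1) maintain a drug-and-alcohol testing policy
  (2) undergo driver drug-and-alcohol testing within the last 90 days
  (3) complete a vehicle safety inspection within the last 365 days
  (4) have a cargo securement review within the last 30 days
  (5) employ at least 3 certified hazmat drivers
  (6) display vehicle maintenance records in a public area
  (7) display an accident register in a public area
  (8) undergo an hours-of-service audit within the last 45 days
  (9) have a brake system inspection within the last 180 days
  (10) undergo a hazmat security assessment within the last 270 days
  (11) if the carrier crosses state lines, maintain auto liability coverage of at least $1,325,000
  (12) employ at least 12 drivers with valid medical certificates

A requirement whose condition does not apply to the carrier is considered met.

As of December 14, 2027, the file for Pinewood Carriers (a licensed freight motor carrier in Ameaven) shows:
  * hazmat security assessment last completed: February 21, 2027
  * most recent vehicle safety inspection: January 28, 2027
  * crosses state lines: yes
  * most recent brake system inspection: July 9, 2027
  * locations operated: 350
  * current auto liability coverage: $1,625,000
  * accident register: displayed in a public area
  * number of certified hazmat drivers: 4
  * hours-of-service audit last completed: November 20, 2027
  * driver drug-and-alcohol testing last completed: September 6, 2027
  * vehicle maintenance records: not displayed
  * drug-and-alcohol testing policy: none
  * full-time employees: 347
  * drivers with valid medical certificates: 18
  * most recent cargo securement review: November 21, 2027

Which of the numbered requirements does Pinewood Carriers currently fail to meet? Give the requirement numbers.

1. drug-and-alcohol testing policy absent → not met
2. driver drug-and-alcohol testing 99 days ago vs limit 90 → not met
3. vehicle safety inspection 320 days ago vs limit 365 → met
4. cargo securement review 23 days ago vs limit 30 → met
5. certified hazmat drivers 4 ≥ 3 → met
6. vehicle maintenance records absent → not met
7. accident register present → met
8. hours-of-service audit 24 days ago vs limit 45 → met
9. brake system inspection 158 days ago vs limit 180 → met
10. hazmat security assessment 296 days ago vs limit 270 → not met
11. condition 'crosses state lines' holds; auto liability coverage $1,625,000 ≥ $1,325,000 → met
12. drivers with valid medical certificates 18 ≥ 12 → met
Not met: 1, 2, 6, 10

1, 2, 6, 10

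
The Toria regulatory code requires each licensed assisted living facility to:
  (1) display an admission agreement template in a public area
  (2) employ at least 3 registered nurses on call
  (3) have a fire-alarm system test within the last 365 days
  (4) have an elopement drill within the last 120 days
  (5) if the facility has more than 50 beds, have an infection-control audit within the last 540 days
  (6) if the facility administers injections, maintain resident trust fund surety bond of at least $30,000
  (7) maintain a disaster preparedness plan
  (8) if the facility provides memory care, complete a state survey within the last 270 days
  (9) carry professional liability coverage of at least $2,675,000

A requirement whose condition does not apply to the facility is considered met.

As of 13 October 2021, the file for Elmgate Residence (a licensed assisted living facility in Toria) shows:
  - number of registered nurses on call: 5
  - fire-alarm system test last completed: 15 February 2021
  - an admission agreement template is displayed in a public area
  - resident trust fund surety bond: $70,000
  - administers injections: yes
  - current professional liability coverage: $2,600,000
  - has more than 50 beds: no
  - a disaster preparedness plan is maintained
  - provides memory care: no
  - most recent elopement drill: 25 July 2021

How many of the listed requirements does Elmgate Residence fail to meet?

1

1. admission agreement template present → met
2. registered nurses on call 5 ≥ 3 → met
3. fire-alarm system test 240 days ago vs limit 365 → met
4. elopement drill 80 days ago vs limit 120 → met
5. condition 'has more than 50 beds' does not hold → requirement n/a → met
6. condition 'administers injections' holds; resident trust fund surety bond $70,000 ≥ $30,000 → met
7. disaster preparedness plan present → met
8. condition 'provides memory care' does not hold → requirement n/a → met
9. professional liability coverage $2,600,000 < $2,675,000 → not met
Not met: 1 of 9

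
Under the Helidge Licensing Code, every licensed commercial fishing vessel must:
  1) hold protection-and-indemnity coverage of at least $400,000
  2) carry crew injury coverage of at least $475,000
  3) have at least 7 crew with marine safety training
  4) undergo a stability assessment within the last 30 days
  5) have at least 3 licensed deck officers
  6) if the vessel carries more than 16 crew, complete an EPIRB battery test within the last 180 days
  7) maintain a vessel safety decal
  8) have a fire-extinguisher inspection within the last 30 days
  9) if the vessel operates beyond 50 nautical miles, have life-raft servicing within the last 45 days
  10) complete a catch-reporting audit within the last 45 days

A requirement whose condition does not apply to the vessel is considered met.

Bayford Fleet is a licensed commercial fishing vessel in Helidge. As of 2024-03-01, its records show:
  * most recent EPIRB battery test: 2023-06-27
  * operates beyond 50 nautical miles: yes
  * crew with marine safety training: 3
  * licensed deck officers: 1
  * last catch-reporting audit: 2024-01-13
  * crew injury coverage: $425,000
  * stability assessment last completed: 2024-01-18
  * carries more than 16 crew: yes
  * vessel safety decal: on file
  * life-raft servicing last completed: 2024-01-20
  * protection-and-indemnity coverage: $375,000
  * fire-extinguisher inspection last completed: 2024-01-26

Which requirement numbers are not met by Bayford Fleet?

1, 2, 3, 4, 5, 6, 8, 10

1. protection-and-indemnity coverage $375,000 < $400,000 → not met
2. crew injury coverage $425,000 < $475,000 → not met
3. crew with marine safety training 3 < 7 → not met
4. stability assessment 43 days ago vs limit 30 → not met
5. licensed deck officers 1 < 3 → not met
6. condition 'carries more than 16 crew' holds; EPIRB battery test 248 days ago vs limit 180 → not met
7. vessel safety decal present → met
8. fire-extinguisher inspection 35 days ago vs limit 30 → not met
9. condition 'operates beyond 50 nautical miles' holds; life-raft servicing 41 days ago vs limit 45 → met
10. catch-reporting audit 48 days ago vs limit 45 → not met
Not met: 1, 2, 3, 4, 5, 6, 8, 10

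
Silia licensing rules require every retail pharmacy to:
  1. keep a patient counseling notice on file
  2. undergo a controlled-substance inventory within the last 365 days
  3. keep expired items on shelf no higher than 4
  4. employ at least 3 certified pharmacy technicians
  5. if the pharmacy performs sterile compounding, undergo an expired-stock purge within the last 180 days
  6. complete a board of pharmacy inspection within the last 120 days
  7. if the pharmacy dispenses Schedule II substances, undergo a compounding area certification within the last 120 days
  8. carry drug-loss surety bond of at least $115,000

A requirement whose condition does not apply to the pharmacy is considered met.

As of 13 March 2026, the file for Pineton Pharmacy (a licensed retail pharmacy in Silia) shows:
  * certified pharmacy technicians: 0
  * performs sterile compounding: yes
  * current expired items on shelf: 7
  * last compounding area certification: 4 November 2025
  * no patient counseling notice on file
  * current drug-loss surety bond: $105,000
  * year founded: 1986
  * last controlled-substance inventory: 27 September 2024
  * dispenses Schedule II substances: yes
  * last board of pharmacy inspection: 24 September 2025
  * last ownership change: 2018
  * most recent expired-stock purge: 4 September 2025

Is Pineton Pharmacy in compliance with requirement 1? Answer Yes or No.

1. patient counseling notice absent → not met

No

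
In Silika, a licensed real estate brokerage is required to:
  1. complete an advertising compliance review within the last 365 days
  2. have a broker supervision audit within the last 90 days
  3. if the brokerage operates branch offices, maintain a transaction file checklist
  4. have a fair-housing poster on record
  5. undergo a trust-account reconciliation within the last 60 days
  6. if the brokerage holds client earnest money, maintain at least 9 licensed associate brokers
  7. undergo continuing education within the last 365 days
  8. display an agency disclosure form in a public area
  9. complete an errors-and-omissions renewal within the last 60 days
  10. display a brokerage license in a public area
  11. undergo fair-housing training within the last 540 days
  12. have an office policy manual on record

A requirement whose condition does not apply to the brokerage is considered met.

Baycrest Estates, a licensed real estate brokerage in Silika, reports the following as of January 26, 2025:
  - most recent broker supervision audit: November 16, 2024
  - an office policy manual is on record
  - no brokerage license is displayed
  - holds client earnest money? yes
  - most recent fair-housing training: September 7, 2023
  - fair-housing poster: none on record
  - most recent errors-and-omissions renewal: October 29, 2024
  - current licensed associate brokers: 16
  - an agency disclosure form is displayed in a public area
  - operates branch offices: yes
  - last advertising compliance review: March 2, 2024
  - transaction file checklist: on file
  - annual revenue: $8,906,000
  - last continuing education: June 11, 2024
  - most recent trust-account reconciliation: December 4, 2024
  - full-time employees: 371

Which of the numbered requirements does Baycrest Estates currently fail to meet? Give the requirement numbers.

4, 9, 10

1. advertising compliance review 330 days ago vs limit 365 → met
2. broker supervision audit 71 days ago vs limit 90 → met
3. condition 'operates branch offices' holds; transaction file checklist present → met
4. fair-housing poster absent → not met
5. trust-account reconciliation 53 days ago vs limit 60 → met
6. condition 'holds client earnest money' holds; licensed associate brokers 16 ≥ 9 → met
7. continuing education 229 days ago vs limit 365 → met
8. agency disclosure form present → met
9. errors-and-omissions renewal 89 days ago vs limit 60 → not met
10. brokerage license absent → not met
11. fair-housing training 507 days ago vs limit 540 → met
12. office policy manual present → met
Not met: 4, 9, 10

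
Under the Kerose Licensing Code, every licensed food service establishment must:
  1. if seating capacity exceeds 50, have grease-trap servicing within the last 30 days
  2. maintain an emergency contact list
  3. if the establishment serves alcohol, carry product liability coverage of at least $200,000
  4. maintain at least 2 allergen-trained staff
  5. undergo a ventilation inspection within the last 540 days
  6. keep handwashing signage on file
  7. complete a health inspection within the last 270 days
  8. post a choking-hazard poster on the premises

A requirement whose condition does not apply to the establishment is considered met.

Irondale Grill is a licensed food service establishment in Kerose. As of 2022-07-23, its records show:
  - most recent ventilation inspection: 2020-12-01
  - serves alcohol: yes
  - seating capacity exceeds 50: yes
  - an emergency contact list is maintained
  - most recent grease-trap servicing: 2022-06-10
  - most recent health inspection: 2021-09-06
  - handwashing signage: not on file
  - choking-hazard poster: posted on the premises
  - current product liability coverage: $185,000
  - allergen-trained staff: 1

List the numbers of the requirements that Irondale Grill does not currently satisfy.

1, 3, 4, 5, 6, 7

1. condition 'seating capacity exceeds 50' holds; grease-trap servicing 43 days ago vs limit 30 → not met
2. emergency contact list present → met
3. condition 'serves alcohol' holds; product liability coverage $185,000 < $200,000 → not met
4. allergen-trained staff 1 < 2 → not met
5. ventilation inspection 599 days ago vs limit 540 → not met
6. handwashing signage absent → not met
7. health inspection 320 days ago vs limit 270 → not met
8. choking-hazard poster present → met
Not met: 1, 3, 4, 5, 6, 7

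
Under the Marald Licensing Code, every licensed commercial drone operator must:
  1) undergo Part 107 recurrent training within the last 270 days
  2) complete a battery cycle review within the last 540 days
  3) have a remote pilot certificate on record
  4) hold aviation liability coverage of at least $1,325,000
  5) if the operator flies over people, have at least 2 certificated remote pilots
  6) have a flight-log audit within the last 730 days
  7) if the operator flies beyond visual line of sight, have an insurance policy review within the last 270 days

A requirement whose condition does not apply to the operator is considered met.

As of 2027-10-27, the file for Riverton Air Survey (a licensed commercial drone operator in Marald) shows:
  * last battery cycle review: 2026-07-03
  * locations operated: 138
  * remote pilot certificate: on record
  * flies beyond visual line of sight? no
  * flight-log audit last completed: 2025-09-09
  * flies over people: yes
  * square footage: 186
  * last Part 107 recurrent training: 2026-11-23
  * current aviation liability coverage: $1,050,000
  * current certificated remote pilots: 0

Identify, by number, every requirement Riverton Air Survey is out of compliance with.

1. Part 107 recurrent training 338 days ago vs limit 270 → not met
2. battery cycle review 481 days ago vs limit 540 → met
3. remote pilot certificate present → met
4. aviation liability coverage $1,050,000 < $1,325,000 → not met
5. condition 'flies over people' holds; certificated remote pilots 0 < 2 → not met
6. flight-log audit 778 days ago vs limit 730 → not met
7. condition 'flies beyond visual line of sight' does not hold → requirement n/a → met
Not met: 1, 4, 5, 6

1, 4, 5, 6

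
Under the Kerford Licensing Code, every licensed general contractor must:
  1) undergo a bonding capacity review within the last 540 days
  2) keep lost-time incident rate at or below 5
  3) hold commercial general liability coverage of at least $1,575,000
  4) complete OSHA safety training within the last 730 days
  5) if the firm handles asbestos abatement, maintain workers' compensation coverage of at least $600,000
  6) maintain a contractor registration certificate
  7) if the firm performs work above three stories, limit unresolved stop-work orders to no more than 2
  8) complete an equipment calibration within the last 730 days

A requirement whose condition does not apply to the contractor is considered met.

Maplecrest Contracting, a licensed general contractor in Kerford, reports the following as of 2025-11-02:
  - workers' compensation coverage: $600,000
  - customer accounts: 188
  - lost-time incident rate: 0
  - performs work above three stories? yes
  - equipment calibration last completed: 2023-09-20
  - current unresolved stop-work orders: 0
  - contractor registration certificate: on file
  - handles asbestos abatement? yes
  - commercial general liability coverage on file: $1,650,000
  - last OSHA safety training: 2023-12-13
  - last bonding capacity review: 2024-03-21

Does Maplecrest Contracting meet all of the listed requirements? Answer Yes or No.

1. bonding capacity review 591 days ago vs limit 540 → not met
2. lost-time incident rate 0 ≤ 5 → met
3. commercial general liability coverage $1,650,000 ≥ $1,575,000 → met
4. OSHA safety training 690 days ago vs limit 730 → met
5. condition 'handles asbestos abatement' holds; workers' compensation coverage $600,000 ≥ $600,000 → met
6. contractor registration certificate present → met
7. condition 'performs work above three stories' holds; unresolved stop-work orders 0 ≤ 2 → met
8. equipment calibration 774 days ago vs limit 730 → not met
Not met: 1, 8

No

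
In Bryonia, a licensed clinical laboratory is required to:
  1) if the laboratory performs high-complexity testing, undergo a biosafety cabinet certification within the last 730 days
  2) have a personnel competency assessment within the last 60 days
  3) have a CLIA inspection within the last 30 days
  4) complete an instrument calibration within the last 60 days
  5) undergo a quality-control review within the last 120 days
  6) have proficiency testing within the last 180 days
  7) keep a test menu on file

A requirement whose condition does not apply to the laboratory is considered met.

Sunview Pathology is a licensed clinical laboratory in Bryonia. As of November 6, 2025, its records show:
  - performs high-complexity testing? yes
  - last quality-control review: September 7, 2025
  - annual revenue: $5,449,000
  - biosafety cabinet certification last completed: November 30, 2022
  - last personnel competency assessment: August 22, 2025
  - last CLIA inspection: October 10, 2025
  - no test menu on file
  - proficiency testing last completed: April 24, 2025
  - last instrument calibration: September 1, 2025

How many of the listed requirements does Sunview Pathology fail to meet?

1. condition 'performs high-complexity testing' holds; biosafety cabinet certification 1072 days ago vs limit 730 → not met
2. personnel competency assessment 76 days ago vs limit 60 → not met
3. CLIA inspection 27 days ago vs limit 30 → met
4. instrument calibration 66 days ago vs limit 60 → not met
5. quality-control review 60 days ago vs limit 120 → met
6. proficiency testing 196 days ago vs limit 180 → not met
7. test menu absent → not met
Not met: 5 of 7

5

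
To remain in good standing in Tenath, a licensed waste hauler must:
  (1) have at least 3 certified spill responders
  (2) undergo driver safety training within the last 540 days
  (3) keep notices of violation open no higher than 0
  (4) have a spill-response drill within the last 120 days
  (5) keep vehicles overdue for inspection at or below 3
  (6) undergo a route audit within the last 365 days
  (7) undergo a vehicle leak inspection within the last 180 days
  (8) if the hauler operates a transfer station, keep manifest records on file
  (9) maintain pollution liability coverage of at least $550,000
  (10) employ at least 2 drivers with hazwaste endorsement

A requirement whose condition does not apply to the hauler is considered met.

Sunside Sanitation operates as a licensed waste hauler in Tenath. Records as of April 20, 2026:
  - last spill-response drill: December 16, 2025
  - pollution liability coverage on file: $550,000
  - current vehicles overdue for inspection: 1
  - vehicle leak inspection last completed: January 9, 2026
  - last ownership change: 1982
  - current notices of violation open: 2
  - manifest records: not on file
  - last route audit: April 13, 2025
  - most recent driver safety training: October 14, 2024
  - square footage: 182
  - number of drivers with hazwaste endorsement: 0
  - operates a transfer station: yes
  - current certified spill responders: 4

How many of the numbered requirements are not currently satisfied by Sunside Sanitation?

1. certified spill responders 4 ≥ 3 → met
2. driver safety training 553 days ago vs limit 540 → not met
3. notices of violation open 2 > 0 → not met
4. spill-response drill 125 days ago vs limit 120 → not met
5. vehicles overdue for inspection 1 ≤ 3 → met
6. route audit 372 days ago vs limit 365 → not met
7. vehicle leak inspection 101 days ago vs limit 180 → met
8. condition 'operates a transfer station' holds; manifest records absent → not met
9. pollution liability coverage $550,000 ≥ $550,000 → met
10. drivers with hazwaste endorsement 0 < 2 → not met
Not met: 6 of 10

6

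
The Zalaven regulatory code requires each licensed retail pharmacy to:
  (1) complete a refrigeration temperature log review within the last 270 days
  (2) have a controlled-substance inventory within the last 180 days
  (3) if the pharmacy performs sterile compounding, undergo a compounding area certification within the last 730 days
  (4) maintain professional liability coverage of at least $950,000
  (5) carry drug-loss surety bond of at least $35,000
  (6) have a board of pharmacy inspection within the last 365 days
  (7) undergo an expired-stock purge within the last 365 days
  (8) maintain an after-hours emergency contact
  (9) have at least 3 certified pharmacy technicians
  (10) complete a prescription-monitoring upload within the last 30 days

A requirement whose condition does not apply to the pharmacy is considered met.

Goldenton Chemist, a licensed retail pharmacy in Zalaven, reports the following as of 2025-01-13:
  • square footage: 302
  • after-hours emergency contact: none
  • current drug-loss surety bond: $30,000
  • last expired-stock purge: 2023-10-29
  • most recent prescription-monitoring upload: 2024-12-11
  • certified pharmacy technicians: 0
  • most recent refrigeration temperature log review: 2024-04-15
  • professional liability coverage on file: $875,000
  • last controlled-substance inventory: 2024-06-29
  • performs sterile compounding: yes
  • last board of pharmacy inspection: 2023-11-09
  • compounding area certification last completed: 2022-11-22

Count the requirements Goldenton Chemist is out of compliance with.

10

1. refrigeration temperature log review 273 days ago vs limit 270 → not met
2. controlled-substance inventory 198 days ago vs limit 180 → not met
3. condition 'performs sterile compounding' holds; compounding area certification 783 days ago vs limit 730 → not met
4. professional liability coverage $875,000 < $950,000 → not met
5. drug-loss surety bond $30,000 < $35,000 → not met
6. board of pharmacy inspection 431 days ago vs limit 365 → not met
7. expired-stock purge 442 days ago vs limit 365 → not met
8. after-hours emergency contact absent → not met
9. certified pharmacy technicians 0 < 3 → not met
10. prescription-monitoring upload 33 days ago vs limit 30 → not met
Not met: 10 of 10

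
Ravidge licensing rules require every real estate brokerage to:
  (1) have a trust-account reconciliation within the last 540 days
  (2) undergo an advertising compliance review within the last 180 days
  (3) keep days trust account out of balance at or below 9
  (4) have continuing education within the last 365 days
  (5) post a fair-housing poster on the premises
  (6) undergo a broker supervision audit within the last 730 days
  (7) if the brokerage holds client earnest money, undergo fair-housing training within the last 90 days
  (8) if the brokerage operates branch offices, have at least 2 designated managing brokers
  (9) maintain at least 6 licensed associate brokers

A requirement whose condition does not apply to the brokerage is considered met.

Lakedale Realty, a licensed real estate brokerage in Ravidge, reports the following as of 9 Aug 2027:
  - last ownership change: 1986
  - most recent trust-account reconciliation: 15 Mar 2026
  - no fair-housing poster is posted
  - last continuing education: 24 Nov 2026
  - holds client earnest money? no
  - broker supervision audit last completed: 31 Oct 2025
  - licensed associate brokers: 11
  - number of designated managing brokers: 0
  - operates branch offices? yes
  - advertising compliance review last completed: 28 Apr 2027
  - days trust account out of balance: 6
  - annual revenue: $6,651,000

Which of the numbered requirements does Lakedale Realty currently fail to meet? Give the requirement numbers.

5, 8

1. trust-account reconciliation 512 days ago vs limit 540 → met
2. advertising compliance review 103 days ago vs limit 180 → met
3. days trust account out of balance 6 ≤ 9 → met
4. continuing education 258 days ago vs limit 365 → met
5. fair-housing poster absent → not met
6. broker supervision audit 647 days ago vs limit 730 → met
7. condition 'holds client earnest money' does not hold → requirement n/a → met
8. condition 'operates branch offices' holds; designated managing brokers 0 < 2 → not met
9. licensed associate brokers 11 ≥ 6 → met
Not met: 5, 8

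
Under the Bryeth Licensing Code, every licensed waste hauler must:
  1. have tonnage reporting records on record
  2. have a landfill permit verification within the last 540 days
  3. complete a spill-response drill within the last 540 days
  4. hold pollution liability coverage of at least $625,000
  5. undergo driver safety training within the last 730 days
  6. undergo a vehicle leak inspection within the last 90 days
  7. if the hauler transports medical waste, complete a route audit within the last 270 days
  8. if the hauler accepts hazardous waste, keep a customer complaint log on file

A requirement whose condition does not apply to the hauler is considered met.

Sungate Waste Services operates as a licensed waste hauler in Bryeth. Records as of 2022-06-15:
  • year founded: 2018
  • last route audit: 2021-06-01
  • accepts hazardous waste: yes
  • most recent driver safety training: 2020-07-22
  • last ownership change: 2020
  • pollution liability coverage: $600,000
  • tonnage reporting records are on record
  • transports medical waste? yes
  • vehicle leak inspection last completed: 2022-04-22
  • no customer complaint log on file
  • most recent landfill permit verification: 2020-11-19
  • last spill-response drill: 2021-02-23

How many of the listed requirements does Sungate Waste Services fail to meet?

4

1. tonnage reporting records present → met
2. landfill permit verification 573 days ago vs limit 540 → not met
3. spill-response drill 477 days ago vs limit 540 → met
4. pollution liability coverage $600,000 < $625,000 → not met
5. driver safety training 693 days ago vs limit 730 → met
6. vehicle leak inspection 54 days ago vs limit 90 → met
7. condition 'transports medical waste' holds; route audit 379 days ago vs limit 270 → not met
8. condition 'accepts hazardous waste' holds; customer complaint log absent → not met
Not met: 4 of 8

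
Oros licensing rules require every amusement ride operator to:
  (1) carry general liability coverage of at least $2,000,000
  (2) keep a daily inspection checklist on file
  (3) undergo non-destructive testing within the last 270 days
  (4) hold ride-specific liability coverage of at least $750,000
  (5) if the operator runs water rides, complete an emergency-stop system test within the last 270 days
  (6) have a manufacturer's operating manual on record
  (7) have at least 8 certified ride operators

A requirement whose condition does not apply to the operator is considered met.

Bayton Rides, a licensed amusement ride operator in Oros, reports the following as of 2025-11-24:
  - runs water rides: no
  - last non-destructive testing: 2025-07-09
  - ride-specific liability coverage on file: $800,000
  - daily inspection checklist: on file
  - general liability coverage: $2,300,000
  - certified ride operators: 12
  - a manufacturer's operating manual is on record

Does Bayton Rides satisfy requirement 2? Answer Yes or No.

Yes

2. daily inspection checklist present → met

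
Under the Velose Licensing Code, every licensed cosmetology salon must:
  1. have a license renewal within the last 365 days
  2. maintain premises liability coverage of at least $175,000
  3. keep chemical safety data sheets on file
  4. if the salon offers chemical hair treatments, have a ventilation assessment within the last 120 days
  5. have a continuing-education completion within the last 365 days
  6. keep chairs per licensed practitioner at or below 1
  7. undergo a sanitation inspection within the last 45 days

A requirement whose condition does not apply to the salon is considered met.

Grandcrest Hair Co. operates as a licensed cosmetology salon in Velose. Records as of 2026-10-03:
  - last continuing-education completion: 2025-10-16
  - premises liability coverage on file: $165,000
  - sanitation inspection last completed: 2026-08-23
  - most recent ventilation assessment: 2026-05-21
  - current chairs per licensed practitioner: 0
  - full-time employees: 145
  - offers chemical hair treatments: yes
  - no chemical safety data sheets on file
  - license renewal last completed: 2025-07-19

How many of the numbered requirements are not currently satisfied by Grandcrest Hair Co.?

4

1. license renewal 441 days ago vs limit 365 → not met
2. premises liability coverage $165,000 < $175,000 → not met
3. chemical safety data sheets absent → not met
4. condition 'offers chemical hair treatments' holds; ventilation assessment 135 days ago vs limit 120 → not met
5. continuing-education completion 352 days ago vs limit 365 → met
6. chairs per licensed practitioner 0 ≤ 1 → met
7. sanitation inspection 41 days ago vs limit 45 → met
Not met: 4 of 7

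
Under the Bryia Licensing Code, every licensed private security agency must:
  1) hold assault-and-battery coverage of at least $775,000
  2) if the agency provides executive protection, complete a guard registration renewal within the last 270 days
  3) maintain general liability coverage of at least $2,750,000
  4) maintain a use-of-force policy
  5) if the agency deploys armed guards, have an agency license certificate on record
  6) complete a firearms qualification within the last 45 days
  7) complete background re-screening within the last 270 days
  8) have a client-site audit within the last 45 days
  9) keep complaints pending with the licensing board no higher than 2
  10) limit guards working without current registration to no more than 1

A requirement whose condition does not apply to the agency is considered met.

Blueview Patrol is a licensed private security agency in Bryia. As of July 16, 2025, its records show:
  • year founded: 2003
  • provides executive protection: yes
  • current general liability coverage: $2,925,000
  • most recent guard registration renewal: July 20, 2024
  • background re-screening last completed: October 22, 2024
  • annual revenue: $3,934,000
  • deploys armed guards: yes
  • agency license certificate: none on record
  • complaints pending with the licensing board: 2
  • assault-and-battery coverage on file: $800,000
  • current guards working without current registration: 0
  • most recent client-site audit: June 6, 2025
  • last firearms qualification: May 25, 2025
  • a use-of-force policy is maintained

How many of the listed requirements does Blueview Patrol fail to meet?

1. assault-and-battery coverage $800,000 ≥ $775,000 → met
2. condition 'provides executive protection' holds; guard registration renewal 361 days ago vs limit 270 → not met
3. general liability coverage $2,925,000 ≥ $2,750,000 → met
4. use-of-force policy present → met
5. condition 'deploys armed guards' holds; agency license certificate absent → not met
6. firearms qualification 52 days ago vs limit 45 → not met
7. background re-screening 267 days ago vs limit 270 → met
8. client-site audit 40 days ago vs limit 45 → met
9. complaints pending with the licensing board 2 ≤ 2 → met
10. guards working without current registration 0 ≤ 1 → met
Not met: 3 of 10

3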